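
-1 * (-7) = 7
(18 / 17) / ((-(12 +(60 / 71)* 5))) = -71 / 1088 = -0.07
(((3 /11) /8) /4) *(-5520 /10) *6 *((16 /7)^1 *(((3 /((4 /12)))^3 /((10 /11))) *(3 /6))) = -905418 /35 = -25869.09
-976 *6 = -5856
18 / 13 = 1.38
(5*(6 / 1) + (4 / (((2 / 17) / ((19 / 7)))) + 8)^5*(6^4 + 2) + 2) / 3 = 221289217514867360 / 50421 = 4388830398343.30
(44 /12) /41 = 11 /123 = 0.09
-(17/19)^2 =-289/361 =-0.80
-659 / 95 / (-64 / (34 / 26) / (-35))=-78421 / 15808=-4.96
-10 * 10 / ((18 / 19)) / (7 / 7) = -950 / 9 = -105.56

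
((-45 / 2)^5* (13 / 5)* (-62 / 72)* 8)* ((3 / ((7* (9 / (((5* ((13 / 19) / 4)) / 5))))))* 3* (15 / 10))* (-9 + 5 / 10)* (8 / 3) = -365213964375 / 4256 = -85811551.78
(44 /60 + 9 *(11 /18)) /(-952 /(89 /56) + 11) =-16643 /1569990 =-0.01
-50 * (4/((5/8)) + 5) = -570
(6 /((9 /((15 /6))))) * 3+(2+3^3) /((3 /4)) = 131 /3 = 43.67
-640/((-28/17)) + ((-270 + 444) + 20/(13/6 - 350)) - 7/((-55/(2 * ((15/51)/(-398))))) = 305807623895/543644717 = 562.51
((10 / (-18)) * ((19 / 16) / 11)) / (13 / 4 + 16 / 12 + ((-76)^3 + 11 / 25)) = 2375 / 17383250676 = 0.00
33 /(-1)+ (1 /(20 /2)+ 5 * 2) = -229 /10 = -22.90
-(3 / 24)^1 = -1 / 8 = -0.12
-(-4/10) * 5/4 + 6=13/2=6.50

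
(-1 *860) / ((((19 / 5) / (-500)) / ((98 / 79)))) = 210700000 / 1501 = 140373.08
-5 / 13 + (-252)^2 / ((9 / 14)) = 1284187 / 13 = 98783.62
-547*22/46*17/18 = -102289/414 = -247.07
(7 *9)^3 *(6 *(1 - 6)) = -7501410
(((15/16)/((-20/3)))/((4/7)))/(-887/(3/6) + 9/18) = 0.00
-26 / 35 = -0.74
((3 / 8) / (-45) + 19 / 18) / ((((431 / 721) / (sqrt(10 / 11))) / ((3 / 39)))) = 20909 * sqrt(110) / 1706760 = 0.13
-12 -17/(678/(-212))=-2266/339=-6.68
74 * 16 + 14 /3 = 3566 /3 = 1188.67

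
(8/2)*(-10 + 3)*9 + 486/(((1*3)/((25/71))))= -13842/71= -194.96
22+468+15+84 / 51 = 8613 / 17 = 506.65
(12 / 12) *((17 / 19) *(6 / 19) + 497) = 179519 / 361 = 497.28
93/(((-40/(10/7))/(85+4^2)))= -9393/28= -335.46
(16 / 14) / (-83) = -8 / 581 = -0.01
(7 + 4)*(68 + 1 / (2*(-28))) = 41877 / 56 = 747.80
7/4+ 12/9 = 3.08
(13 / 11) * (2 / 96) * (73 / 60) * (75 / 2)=4745 / 4224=1.12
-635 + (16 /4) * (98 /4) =-537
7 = 7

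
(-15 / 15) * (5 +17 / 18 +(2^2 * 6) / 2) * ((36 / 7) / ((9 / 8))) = -5168 / 63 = -82.03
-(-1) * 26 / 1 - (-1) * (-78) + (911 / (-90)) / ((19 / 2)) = -45371 / 855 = -53.07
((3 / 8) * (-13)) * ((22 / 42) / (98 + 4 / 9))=-1287 / 49616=-0.03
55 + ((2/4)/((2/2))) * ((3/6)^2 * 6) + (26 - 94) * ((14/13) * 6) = -19949/52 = -383.63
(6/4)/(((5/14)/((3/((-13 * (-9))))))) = 7/65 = 0.11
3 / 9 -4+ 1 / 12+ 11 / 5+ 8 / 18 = -169 / 180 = -0.94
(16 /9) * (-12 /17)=-64 /51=-1.25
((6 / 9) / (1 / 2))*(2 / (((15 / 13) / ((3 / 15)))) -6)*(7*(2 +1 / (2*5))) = -41552 / 375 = -110.81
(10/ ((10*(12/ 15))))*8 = 10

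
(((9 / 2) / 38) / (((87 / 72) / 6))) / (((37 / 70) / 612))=13880160 / 20387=680.83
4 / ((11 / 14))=56 / 11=5.09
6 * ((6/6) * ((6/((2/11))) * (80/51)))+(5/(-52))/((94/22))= 12903385/41548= 310.57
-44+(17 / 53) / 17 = -2331 / 53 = -43.98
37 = 37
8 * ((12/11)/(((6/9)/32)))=4608/11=418.91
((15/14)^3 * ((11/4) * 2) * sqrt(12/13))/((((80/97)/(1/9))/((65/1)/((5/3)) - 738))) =-55937475 * sqrt(39)/570752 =-612.05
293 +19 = 312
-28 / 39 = -0.72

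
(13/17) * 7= 91/17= 5.35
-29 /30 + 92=2731 /30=91.03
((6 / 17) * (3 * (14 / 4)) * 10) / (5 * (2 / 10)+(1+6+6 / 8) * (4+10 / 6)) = 0.83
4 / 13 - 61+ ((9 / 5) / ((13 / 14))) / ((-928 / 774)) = -939621 / 15080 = -62.31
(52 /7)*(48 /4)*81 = 50544 /7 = 7220.57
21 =21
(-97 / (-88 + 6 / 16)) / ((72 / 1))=97 / 6309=0.02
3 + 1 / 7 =22 / 7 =3.14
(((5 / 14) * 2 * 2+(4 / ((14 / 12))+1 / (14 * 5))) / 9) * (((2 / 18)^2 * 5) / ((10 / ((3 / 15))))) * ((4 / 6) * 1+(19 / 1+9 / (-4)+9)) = 108097 / 6123600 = 0.02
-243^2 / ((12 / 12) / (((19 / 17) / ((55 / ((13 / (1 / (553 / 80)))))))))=-8065561959 / 74800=-107828.37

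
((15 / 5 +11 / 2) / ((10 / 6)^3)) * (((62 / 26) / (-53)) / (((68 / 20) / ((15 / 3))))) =-837 / 6890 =-0.12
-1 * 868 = -868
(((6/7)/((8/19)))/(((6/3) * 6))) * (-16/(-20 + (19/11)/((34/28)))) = 3553/24318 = 0.15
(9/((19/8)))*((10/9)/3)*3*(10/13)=800/247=3.24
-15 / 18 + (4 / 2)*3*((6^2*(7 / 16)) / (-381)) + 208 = 78836 / 381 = 206.92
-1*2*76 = -152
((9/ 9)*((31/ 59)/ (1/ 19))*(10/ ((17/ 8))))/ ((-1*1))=-47120/ 1003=-46.98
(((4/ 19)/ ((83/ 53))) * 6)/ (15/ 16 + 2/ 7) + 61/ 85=25288429/ 18364165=1.38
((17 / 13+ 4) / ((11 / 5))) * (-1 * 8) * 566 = -1562160 / 143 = -10924.20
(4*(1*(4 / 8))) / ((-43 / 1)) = -2 / 43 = -0.05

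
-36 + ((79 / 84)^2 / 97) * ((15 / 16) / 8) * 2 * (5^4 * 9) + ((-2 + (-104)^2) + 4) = 52535279679 / 4867072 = 10794.02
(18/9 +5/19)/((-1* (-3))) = 43/57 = 0.75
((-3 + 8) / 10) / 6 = 1 / 12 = 0.08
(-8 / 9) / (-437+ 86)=8 / 3159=0.00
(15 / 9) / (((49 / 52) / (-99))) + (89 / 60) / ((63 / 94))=-2287319 / 13230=-172.89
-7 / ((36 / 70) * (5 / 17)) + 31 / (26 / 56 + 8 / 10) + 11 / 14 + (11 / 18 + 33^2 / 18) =49732 / 1239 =40.14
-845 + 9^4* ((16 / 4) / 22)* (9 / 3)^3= 344999 / 11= 31363.55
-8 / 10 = -4 / 5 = -0.80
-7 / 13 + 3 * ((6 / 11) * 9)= 2029 / 143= 14.19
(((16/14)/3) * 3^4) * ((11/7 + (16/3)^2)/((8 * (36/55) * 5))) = 20801/588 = 35.38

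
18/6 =3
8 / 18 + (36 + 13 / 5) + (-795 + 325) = -430.96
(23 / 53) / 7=23 / 371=0.06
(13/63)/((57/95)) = 65/189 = 0.34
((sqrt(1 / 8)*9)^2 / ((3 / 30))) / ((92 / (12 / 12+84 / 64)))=14985 / 5888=2.55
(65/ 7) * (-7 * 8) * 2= -1040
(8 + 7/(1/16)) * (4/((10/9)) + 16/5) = 816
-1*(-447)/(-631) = -447/631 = -0.71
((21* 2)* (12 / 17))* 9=4536 / 17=266.82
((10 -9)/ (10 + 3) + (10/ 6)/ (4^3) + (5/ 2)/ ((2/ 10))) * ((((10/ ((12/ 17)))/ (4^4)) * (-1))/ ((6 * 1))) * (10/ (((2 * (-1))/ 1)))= 13369225/ 23003136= 0.58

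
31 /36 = 0.86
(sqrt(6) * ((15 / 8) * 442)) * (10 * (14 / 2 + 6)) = 215475 * sqrt(6) / 2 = 263901.90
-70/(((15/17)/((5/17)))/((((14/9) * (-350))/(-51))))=-249.09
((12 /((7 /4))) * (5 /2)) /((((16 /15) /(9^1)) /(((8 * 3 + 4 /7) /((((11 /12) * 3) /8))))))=5572800 /539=10339.15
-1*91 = -91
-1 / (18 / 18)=-1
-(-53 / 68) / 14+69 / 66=11531 / 10472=1.10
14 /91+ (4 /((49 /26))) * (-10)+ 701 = 433115 /637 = 679.93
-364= -364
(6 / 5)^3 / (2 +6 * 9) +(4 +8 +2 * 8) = 24527 / 875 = 28.03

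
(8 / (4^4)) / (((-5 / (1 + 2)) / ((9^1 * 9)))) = -243 / 160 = -1.52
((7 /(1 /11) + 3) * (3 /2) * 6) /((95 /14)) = 2016 /19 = 106.11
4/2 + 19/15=49/15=3.27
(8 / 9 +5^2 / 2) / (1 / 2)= 241 / 9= 26.78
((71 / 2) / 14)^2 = 5041 / 784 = 6.43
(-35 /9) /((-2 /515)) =18025 /18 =1001.39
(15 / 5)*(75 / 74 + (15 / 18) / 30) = 1387 / 444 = 3.12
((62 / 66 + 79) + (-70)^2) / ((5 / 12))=11951.85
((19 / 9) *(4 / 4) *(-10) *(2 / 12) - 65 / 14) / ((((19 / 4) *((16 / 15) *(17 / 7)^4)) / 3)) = -5290775 / 38085576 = -0.14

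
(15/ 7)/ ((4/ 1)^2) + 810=810.13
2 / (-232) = -1 / 116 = -0.01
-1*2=-2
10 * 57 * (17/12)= 1615/2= 807.50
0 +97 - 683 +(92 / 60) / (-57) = -501053 / 855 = -586.03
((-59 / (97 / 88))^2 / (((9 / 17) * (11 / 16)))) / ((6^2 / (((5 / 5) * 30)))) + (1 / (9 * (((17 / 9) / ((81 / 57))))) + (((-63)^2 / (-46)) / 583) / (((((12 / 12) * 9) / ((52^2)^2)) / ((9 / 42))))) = -21130610368525895 / 1100287415601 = -19204.63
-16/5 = -3.20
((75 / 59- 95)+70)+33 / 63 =-28751 / 1239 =-23.21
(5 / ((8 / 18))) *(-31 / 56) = -1395 / 224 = -6.23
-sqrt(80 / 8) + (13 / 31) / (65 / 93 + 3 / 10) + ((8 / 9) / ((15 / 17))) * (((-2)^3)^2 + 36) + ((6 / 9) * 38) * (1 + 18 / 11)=46339154 / 275913 - sqrt(10)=164.79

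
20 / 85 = 4 / 17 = 0.24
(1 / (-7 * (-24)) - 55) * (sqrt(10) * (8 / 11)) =-9239 * sqrt(10) / 231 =-126.48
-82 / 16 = -41 / 8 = -5.12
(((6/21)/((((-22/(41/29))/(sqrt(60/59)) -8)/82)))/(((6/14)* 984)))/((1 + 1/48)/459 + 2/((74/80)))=9135495360/7745842717847 -592321752* sqrt(885)/7745842717847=-0.00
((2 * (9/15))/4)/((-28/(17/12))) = -17/1120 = -0.02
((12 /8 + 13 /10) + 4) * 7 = 238 /5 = 47.60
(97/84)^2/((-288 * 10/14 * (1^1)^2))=-9409/1451520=-0.01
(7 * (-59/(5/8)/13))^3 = -36067838464/274625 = -131334.87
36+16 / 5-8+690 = 3606 / 5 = 721.20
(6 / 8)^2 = 9 / 16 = 0.56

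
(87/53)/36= 29/636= 0.05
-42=-42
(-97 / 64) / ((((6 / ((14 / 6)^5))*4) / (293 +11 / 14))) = -106433929 / 82944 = -1283.20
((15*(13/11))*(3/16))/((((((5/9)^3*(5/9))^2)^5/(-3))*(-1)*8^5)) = 51880899124435419083945206782440537457951/10490417480468750000000000000000000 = 4945551.43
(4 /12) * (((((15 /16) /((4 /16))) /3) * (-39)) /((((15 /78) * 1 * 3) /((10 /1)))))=-845 /3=-281.67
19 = 19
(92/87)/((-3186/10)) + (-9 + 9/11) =-12478250/1524501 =-8.19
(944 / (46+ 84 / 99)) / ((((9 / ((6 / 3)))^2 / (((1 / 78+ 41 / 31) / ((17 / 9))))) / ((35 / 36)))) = 293386940 / 428961663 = 0.68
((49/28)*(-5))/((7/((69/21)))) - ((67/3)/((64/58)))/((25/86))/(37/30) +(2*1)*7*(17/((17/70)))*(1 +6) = 70442207/10360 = 6799.44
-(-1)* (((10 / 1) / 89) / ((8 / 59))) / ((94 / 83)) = 24485 / 33464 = 0.73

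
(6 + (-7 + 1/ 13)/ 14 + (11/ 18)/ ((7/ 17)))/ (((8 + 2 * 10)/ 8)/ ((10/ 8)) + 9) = 0.59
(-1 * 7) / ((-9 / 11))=77 / 9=8.56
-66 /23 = -2.87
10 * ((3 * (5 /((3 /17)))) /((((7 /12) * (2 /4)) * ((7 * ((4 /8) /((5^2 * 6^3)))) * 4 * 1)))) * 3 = 165240000 /49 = 3372244.90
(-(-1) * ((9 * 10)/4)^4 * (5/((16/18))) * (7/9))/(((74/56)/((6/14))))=430565625/1184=363653.40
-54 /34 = -27 /17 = -1.59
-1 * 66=-66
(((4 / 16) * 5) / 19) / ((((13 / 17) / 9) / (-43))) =-32895 / 988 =-33.29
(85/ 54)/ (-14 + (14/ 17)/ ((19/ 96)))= -27455/ 171612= -0.16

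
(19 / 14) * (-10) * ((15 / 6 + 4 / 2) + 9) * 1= -2565 / 14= -183.21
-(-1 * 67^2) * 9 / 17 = 40401 / 17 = 2376.53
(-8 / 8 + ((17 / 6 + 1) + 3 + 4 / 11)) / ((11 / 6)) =409 / 121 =3.38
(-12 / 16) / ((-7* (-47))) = -3 / 1316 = -0.00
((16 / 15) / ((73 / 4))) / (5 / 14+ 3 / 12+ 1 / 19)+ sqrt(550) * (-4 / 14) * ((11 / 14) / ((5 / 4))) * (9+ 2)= 34048 / 384345-484 * sqrt(22) / 49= -46.24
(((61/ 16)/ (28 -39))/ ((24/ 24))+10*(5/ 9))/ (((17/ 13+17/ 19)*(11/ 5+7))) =10189985/ 39638016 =0.26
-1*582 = -582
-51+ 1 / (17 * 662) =-573953 / 11254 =-51.00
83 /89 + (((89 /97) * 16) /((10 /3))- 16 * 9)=-5985401 /43165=-138.66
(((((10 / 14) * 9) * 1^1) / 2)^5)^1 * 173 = 59356.53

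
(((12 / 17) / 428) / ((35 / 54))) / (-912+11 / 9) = -1458 / 521862005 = -0.00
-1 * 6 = -6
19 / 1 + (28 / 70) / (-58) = 2754 / 145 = 18.99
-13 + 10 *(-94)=-953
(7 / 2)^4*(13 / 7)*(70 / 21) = 22295 / 24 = 928.96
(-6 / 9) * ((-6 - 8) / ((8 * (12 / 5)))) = 35 / 72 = 0.49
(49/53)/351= 49/18603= 0.00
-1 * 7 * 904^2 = -5720512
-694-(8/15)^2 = -156214/225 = -694.28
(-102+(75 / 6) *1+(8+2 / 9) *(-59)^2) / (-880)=-513577 / 15840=-32.42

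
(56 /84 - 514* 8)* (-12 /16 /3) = 6167 /6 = 1027.83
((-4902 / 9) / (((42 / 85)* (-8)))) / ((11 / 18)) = 69445 / 308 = 225.47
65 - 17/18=1153/18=64.06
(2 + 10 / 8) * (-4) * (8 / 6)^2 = -208 / 9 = -23.11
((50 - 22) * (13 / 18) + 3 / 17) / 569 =3121 / 87057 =0.04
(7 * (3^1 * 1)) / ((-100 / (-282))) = 2961 / 50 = 59.22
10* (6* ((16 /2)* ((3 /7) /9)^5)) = 160 /1361367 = 0.00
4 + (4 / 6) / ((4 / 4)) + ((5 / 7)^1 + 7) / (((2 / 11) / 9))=8117 / 21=386.52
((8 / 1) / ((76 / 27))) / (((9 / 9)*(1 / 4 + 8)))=72 / 209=0.34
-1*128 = -128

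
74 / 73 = 1.01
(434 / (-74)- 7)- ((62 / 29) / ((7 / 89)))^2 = -1146203472 / 1524733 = -751.74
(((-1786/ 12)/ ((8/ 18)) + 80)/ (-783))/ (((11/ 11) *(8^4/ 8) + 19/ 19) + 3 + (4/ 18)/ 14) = 14273/ 22626264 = 0.00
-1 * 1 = -1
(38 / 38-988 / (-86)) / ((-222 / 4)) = -358 / 1591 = -0.23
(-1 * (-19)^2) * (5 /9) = -1805 /9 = -200.56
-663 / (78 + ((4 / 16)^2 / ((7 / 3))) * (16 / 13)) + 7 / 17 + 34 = 1042808 / 40239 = 25.92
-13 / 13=-1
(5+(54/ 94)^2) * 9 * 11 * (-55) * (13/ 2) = -416711295/ 2209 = -188642.51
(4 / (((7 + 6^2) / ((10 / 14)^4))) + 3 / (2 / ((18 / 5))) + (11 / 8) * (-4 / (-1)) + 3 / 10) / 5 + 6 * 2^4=253577308 / 2581075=98.24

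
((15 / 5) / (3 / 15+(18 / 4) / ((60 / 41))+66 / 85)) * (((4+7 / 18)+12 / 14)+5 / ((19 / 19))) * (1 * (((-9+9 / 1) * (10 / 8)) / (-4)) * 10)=0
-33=-33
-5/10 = -1/2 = -0.50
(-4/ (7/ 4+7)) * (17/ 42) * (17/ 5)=-2312/ 3675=-0.63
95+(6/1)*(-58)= -253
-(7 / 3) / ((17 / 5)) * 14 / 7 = -70 / 51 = -1.37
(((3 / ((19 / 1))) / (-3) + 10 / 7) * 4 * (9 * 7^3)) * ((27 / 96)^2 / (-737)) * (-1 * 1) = 6536943 / 3584768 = 1.82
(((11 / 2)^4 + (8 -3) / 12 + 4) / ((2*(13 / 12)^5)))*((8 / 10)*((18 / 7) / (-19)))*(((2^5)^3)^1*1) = -593183637504 / 542659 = -1093105.68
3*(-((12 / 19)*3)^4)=-38.66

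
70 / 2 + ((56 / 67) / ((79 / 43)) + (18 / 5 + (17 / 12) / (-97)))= 1202647691 / 30805260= 39.04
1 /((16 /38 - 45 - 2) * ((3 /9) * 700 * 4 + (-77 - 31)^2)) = -19 /11148640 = -0.00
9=9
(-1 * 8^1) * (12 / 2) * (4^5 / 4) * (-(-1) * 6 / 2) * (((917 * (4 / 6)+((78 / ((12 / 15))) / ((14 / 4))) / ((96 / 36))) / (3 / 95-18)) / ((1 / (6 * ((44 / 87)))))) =447117946880 / 115507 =3870916.45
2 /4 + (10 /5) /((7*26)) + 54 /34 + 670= 2079475 /3094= 672.10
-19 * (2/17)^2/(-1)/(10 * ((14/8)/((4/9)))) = 608/91035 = 0.01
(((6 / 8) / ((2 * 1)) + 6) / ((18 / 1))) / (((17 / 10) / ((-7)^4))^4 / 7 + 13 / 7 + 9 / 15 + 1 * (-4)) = -2471699211114074375 / 10767469504550473437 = -0.23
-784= -784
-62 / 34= -31 / 17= -1.82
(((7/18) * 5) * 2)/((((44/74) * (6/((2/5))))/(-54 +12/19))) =-43771/1881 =-23.27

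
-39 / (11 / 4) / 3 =-52 / 11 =-4.73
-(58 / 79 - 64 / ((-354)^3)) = -321624146 / 438073407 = -0.73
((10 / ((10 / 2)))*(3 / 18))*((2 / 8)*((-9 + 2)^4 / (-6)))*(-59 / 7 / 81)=20237 / 5832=3.47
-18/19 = -0.95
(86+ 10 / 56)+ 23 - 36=2049 / 28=73.18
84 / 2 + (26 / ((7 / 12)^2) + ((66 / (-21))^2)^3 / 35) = 600950974 / 4117715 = 145.94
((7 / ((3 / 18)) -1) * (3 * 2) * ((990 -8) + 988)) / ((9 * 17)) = 161540 / 51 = 3167.45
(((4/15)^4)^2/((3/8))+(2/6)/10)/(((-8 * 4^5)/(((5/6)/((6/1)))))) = -513626701/906992640000000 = -0.00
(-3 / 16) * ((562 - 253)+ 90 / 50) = -2331 / 40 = -58.28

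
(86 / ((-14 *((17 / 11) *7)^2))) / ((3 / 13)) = -0.23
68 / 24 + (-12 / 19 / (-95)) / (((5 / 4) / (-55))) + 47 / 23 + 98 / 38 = 1784291 / 249090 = 7.16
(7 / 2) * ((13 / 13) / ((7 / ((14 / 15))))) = 7 / 15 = 0.47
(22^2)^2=234256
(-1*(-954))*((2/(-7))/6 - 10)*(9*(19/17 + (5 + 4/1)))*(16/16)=-103867704/119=-872837.85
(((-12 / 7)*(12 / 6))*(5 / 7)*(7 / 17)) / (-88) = 15 / 1309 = 0.01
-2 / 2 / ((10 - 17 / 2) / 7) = -14 / 3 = -4.67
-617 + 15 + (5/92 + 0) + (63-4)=-542.95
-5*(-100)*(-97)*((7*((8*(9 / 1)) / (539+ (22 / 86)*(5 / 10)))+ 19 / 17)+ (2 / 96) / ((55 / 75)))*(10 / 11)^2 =-530323310625 / 6358187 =-83407.94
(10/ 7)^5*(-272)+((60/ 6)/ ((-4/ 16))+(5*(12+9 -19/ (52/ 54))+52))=-699183061/ 436982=-1600.03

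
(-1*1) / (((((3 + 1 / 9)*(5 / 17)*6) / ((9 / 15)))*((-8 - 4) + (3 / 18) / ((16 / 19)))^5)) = 155940028416 / 326728935645156275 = 0.00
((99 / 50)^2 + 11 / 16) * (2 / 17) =46079 / 85000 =0.54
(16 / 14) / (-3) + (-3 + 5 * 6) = 559 / 21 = 26.62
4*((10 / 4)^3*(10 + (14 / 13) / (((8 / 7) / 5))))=95625 / 104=919.47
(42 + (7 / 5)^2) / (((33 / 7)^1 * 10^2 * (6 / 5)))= 7693 / 99000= 0.08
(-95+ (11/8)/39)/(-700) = 29629/218400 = 0.14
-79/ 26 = -3.04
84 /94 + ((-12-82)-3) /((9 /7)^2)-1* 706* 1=-2907731 /3807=-763.79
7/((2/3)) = 21/2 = 10.50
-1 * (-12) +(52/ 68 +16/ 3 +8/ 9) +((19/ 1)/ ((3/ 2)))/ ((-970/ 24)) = 18.67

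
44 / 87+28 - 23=479 / 87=5.51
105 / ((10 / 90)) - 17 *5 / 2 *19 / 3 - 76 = 3599 / 6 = 599.83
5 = 5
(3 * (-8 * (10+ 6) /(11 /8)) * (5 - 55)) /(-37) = -153600 /407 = -377.40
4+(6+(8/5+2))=68/5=13.60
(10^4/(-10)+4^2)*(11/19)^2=-329.82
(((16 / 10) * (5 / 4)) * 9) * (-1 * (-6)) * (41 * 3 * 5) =66420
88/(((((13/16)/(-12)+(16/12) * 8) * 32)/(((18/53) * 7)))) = 0.62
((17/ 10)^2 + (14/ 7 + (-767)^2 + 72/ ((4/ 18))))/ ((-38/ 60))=-176585367/ 190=-929396.67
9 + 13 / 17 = 166 / 17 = 9.76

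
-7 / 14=-1 / 2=-0.50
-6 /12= -1 /2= -0.50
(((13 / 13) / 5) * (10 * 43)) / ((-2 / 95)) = -4085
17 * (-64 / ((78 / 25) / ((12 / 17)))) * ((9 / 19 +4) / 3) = -272000 / 741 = -367.07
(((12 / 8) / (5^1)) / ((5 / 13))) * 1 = 39 / 50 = 0.78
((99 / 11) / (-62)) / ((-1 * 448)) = 9 / 27776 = 0.00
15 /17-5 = -70 /17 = -4.12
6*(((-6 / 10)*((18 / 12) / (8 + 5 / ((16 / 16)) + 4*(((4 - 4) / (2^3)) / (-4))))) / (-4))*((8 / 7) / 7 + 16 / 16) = 1539 / 12740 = 0.12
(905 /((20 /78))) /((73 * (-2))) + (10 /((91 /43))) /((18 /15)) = -1613207 /79716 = -20.24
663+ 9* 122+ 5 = 1766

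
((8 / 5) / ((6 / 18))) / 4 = 6 / 5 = 1.20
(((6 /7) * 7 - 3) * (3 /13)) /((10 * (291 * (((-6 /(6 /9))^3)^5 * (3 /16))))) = -8 /1298143587856761945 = -0.00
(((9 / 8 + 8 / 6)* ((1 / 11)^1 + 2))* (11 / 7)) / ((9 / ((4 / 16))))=1357 / 6048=0.22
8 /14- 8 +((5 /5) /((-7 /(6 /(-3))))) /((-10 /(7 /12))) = -3127 /420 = -7.45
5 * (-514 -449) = -4815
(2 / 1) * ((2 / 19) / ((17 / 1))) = 4 / 323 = 0.01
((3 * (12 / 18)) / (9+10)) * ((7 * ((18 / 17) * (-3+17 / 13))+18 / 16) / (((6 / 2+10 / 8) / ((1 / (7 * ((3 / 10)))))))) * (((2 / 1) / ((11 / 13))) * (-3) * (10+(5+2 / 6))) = 6190680 / 422807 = 14.64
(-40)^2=1600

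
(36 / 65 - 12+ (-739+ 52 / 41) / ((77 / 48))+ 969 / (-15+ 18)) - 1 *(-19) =-3791334 / 29315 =-129.33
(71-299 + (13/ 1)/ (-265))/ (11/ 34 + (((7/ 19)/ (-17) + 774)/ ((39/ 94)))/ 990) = -150732351198/ 1459316575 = -103.29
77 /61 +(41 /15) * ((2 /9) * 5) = 7081 /1647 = 4.30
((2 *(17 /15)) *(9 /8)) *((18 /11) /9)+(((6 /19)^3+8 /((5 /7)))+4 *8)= 32967537 /754490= 43.70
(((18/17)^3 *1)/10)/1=2916/24565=0.12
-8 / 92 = -2 / 23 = -0.09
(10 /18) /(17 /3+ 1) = 1 /12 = 0.08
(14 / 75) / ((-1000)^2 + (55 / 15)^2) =42 / 225003025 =0.00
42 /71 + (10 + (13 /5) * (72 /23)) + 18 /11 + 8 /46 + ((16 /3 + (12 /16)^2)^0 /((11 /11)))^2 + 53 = 6694896 /89815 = 74.54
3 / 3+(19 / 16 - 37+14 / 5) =-2561 / 80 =-32.01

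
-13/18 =-0.72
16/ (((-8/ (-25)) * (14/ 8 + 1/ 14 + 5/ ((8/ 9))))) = 2800/ 417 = 6.71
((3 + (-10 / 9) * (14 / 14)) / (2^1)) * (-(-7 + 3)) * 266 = 9044 / 9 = 1004.89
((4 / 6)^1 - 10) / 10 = -14 / 15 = -0.93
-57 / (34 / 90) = -2565 / 17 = -150.88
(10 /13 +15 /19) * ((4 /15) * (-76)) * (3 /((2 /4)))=-2464 /13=-189.54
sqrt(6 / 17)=sqrt(102) / 17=0.59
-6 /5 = -1.20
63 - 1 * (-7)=70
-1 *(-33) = 33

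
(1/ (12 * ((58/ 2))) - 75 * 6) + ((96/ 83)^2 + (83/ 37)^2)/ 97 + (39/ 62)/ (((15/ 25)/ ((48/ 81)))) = -39908102885775277/ 88820827378884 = -449.31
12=12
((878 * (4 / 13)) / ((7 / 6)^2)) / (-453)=-42144 / 96187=-0.44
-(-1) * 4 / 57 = 4 / 57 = 0.07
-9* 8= -72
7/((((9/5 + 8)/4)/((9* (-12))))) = -2160/7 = -308.57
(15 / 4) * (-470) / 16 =-3525 / 32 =-110.16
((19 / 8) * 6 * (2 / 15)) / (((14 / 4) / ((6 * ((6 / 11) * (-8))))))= -5472 / 385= -14.21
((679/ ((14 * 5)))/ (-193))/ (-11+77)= -97/ 127380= -0.00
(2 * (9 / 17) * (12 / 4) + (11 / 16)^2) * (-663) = -619359 / 256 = -2419.37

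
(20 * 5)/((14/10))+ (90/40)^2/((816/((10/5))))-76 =-69443/15232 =-4.56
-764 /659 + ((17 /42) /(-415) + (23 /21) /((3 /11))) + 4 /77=1102093571 /379050210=2.91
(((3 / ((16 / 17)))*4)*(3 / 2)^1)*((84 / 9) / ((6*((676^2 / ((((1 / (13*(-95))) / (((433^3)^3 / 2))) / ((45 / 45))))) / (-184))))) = 0.00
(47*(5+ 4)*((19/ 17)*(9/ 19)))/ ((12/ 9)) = 11421/ 68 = 167.96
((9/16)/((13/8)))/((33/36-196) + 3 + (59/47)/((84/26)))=-17766/9838543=-0.00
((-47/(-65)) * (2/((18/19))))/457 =893/267345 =0.00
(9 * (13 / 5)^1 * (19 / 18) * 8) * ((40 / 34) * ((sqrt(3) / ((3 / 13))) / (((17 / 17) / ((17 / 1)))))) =51376 * sqrt(3) / 3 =29661.95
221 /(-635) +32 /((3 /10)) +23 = 246352 /1905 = 129.32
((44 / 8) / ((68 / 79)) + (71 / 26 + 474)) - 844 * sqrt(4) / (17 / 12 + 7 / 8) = -24646581 / 97240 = -253.46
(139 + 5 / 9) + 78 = 1958 / 9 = 217.56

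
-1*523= -523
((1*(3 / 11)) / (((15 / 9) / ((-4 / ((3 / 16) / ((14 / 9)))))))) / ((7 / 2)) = -256 / 165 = -1.55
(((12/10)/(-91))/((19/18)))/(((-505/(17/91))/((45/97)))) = 16524/7707250915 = 0.00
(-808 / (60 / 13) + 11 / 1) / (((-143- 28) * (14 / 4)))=4922 / 17955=0.27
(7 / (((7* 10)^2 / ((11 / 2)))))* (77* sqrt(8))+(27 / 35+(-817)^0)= 121* sqrt(2) / 100+62 / 35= 3.48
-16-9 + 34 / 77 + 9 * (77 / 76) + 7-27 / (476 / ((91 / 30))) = -8567641 / 994840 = -8.61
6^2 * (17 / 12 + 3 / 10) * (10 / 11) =618 / 11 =56.18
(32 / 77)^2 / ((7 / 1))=1024 / 41503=0.02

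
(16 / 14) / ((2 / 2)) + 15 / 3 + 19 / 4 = 305 / 28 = 10.89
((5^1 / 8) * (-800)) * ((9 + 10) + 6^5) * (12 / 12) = -3897500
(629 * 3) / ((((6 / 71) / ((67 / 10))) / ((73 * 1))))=218427169 / 20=10921358.45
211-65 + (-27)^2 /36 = 665 /4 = 166.25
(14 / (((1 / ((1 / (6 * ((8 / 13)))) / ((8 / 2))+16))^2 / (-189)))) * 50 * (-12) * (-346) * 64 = -18152441173125 / 2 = -9076220586562.50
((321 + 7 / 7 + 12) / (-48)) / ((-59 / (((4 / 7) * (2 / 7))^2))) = 1336 / 424977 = 0.00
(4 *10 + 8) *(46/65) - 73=-2537/65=-39.03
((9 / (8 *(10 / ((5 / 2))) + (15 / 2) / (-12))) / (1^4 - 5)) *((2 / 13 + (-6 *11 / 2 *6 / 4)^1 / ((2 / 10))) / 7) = 57879 / 22841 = 2.53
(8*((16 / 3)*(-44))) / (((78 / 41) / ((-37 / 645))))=4271872 / 75465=56.61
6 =6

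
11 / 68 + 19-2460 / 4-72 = -45413 / 68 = -667.84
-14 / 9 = -1.56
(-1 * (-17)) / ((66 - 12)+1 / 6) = 102 / 325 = 0.31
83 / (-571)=-83 / 571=-0.15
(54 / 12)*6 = 27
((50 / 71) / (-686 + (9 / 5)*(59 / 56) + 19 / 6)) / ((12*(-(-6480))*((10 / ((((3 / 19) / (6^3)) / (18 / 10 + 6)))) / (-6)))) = 175 / 234001675451232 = 0.00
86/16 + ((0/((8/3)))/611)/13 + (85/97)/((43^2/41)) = 7740059/1434824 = 5.39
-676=-676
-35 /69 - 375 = -25910 /69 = -375.51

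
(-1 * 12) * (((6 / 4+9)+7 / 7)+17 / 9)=-482 / 3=-160.67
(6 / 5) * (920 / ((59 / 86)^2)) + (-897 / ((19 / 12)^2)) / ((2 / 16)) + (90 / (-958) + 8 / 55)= -17107766246963 / 33106207145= -516.75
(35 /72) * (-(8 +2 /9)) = -1295 /324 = -4.00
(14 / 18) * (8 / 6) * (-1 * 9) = -28 / 3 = -9.33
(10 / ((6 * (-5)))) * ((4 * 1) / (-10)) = 0.13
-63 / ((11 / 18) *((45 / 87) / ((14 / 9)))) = -17052 / 55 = -310.04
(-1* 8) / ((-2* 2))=2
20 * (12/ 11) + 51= 801/ 11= 72.82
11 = 11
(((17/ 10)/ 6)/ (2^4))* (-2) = -17/ 480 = -0.04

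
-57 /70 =-0.81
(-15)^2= 225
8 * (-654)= -5232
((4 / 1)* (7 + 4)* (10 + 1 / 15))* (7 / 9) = 46508 / 135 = 344.50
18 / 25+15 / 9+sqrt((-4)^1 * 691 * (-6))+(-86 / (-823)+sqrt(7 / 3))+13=sqrt(21) / 3+956192 / 61725+2 * sqrt(4146)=145.80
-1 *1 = -1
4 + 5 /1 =9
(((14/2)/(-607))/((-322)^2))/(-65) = 1/584407460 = 0.00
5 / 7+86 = 607 / 7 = 86.71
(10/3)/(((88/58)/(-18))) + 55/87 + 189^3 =6460927193/957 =6751230.09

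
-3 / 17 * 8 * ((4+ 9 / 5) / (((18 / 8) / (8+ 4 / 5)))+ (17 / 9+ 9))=-20144 / 425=-47.40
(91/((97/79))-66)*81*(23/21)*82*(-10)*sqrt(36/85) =-480907368*sqrt(85)/11543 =-384106.98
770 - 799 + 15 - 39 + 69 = 16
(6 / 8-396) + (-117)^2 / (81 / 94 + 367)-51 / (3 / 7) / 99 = -4919170769 / 13693284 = -359.24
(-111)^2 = 12321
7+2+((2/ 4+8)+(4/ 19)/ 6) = 17.54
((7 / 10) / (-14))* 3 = -3 / 20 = -0.15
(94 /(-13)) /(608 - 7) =-94 /7813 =-0.01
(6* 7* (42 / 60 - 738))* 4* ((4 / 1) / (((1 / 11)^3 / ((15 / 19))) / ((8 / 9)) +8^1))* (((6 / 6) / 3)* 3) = -26378588544 / 425977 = -61924.91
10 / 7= 1.43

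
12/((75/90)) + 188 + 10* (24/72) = 3086/15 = 205.73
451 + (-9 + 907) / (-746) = 167774 / 373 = 449.80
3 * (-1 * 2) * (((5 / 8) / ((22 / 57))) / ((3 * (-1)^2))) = -285 / 88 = -3.24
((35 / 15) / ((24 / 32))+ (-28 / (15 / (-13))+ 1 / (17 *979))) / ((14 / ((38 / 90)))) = 389580199 / 471829050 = 0.83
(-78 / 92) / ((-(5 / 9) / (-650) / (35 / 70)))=-22815 / 46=-495.98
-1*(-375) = 375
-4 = -4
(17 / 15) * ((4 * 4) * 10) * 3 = 544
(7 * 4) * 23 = 644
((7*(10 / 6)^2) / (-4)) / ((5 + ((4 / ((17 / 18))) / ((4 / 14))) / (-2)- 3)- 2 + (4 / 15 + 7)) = 14875 / 444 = 33.50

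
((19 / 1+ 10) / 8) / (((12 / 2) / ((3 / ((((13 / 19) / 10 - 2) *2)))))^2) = 261725 / 4310048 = 0.06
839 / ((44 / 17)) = 14263 / 44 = 324.16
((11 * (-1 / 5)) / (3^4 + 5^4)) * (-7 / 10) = 77 / 35300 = 0.00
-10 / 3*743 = -7430 / 3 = -2476.67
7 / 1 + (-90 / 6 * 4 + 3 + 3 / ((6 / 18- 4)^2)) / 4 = -1741 / 242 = -7.19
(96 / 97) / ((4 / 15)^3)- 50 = 425 / 194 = 2.19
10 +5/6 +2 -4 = 53/6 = 8.83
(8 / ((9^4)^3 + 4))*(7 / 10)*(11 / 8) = 77 / 2824295364850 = 0.00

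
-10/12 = -5/6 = -0.83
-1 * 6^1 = -6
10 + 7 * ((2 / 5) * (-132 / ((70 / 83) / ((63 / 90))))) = -37096 / 125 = -296.77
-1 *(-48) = 48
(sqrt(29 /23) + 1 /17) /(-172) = -sqrt(667) /3956-1 /2924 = -0.01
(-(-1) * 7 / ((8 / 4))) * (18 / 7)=9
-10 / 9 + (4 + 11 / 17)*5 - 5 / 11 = 36470 / 1683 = 21.67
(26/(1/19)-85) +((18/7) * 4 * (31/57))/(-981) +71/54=321205565/782838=410.31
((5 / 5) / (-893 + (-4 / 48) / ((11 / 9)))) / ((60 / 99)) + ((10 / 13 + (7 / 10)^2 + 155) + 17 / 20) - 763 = -3095111549 / 5108350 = -605.89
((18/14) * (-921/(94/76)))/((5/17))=-5354694/1645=-3255.13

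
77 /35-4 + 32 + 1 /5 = 30.40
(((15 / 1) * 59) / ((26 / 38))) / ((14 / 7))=16815 / 26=646.73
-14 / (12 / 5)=-5.83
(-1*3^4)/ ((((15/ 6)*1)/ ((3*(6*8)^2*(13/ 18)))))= -161740.80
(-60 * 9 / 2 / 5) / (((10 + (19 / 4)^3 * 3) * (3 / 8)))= -9216 / 21217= -0.43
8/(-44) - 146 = -1608/11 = -146.18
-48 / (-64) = 0.75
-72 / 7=-10.29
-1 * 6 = -6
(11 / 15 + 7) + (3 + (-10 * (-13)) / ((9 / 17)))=11533 / 45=256.29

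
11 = 11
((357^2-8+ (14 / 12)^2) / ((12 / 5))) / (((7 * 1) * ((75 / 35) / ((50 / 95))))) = 22939625 / 12312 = 1863.19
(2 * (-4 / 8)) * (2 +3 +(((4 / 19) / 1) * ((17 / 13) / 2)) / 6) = -3722 / 741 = -5.02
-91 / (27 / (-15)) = 455 / 9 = 50.56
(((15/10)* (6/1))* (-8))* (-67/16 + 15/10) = 387/2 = 193.50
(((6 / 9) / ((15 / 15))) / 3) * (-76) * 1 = -152 / 9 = -16.89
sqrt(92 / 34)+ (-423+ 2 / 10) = -2114 / 5+ sqrt(782) / 17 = -421.16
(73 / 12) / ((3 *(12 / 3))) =0.51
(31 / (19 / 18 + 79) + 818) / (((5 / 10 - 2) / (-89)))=209914688 / 4323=48557.64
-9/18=-1/2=-0.50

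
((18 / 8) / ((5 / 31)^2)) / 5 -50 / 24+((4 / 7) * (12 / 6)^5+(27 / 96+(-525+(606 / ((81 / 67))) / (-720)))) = -3346986683 / 6804000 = -491.91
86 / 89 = 0.97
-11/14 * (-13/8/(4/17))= 2431/448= 5.43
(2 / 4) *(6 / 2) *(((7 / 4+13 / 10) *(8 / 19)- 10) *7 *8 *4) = -278208 / 95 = -2928.51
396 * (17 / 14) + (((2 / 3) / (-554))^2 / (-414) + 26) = 1014345717185 / 2001245778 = 506.86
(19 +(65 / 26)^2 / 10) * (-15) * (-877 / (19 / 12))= 6196005 / 38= 163052.76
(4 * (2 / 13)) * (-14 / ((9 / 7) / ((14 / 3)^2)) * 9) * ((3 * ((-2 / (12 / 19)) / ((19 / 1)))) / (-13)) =-76832 / 1521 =-50.51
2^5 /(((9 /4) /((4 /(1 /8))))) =4096 /9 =455.11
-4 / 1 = -4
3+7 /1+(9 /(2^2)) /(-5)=191 /20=9.55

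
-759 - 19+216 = -562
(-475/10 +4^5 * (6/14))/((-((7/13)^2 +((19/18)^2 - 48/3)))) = 150004062/5594477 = 26.81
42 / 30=7 / 5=1.40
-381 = -381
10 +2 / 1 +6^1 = 18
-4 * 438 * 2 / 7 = -3504 / 7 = -500.57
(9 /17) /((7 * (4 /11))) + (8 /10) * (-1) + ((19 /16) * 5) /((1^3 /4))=13779 /595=23.16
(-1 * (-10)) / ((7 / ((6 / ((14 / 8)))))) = 240 / 49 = 4.90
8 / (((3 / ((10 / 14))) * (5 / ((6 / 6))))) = 0.38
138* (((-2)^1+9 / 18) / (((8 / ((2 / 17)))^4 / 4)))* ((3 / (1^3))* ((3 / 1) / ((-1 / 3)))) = 0.00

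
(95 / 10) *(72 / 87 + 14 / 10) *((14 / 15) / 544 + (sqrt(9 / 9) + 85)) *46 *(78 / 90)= 37874391893 / 522000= 72556.31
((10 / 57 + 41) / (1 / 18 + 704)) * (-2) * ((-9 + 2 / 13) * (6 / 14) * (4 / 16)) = 105615 / 952679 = 0.11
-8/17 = -0.47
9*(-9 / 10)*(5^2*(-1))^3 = 253125 / 2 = 126562.50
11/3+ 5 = 26/3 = 8.67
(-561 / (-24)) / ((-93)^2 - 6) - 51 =-3526157 / 69144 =-51.00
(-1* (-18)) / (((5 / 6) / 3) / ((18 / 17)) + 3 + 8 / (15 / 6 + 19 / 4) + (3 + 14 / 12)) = 169128 / 80171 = 2.11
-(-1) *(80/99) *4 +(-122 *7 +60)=-790.77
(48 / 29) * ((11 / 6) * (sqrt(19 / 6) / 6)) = 22 * sqrt(114) / 261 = 0.90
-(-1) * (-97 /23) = -97 /23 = -4.22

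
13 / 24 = 0.54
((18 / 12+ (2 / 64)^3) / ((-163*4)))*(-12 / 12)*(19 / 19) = 49153 / 21364736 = 0.00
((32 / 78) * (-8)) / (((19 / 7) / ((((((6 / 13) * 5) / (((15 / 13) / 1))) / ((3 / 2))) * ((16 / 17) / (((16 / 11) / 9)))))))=-39424 / 4199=-9.39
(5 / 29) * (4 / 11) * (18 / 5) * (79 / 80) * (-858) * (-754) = 720954 / 5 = 144190.80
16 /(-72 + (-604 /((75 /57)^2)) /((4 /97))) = -10000 /5332567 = -0.00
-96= -96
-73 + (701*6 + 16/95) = 392651/95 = 4133.17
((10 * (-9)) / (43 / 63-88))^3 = 182284263000 / 166465766501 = 1.10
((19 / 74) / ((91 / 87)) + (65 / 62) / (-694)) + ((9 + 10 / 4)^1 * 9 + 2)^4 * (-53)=-3804871339166514339 / 579501104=-6565770648.07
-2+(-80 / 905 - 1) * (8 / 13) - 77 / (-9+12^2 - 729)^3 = -119691834137 / 44832047832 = -2.67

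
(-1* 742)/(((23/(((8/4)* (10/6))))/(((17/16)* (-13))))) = 409955/276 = 1485.34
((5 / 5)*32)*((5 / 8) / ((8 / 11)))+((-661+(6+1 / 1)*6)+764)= 345 / 2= 172.50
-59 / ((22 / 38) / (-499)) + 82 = 560281 / 11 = 50934.64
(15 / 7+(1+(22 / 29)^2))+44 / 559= 12495538 / 3290833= 3.80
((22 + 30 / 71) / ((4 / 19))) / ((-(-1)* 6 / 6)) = 7562 / 71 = 106.51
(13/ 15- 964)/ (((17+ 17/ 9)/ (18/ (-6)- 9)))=260046/ 425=611.87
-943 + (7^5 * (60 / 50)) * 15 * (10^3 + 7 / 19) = 5750093765 / 19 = 302636513.95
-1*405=-405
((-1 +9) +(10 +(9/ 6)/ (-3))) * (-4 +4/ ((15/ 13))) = -28/ 3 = -9.33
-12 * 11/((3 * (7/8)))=-50.29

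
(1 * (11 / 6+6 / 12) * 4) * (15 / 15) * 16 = 448 / 3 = 149.33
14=14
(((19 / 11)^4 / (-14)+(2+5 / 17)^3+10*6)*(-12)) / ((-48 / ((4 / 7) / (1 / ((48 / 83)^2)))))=82875826198656 / 24281178942713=3.41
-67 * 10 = -670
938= 938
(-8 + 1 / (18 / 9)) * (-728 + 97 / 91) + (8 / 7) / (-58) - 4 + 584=31836821 / 5278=6031.99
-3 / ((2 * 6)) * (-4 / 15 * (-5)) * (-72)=24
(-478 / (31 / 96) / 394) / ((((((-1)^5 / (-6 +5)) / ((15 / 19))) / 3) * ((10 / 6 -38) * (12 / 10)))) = 2581200 / 12647597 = 0.20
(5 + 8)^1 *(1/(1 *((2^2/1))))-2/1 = 5/4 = 1.25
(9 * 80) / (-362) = -360 / 181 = -1.99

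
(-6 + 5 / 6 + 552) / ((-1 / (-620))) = 1017110 / 3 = 339036.67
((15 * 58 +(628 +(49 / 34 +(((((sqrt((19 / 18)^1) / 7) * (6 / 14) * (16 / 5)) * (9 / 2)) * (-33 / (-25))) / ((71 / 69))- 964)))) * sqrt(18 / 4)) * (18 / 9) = 491832 * sqrt(19) / 434875 +54615 * sqrt(2) / 34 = 2276.61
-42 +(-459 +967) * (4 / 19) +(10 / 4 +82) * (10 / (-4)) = -11119 / 76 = -146.30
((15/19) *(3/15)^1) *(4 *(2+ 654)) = 414.32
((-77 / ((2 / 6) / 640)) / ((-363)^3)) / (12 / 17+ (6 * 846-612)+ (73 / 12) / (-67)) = 20410880 / 29483135817927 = 0.00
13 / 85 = 0.15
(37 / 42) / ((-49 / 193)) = -7141 / 2058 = -3.47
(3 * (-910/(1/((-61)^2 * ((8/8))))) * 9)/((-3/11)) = 335224890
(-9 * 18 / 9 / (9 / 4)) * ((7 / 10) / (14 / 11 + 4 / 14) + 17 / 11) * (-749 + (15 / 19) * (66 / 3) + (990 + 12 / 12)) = -5897696 / 1425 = -4138.73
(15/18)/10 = 1/12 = 0.08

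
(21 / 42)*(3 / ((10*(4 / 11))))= 33 / 80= 0.41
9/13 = 0.69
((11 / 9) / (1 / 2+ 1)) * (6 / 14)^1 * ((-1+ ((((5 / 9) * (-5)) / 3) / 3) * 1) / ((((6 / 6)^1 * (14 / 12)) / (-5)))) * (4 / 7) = 1.12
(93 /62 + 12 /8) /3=1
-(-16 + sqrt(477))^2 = -733 + 96 * sqrt(53) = -34.11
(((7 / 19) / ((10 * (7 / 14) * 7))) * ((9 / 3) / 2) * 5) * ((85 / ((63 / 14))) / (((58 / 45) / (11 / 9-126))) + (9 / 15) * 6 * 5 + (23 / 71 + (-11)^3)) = -3063775 / 12354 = -248.00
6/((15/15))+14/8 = 31/4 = 7.75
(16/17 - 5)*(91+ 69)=-11040/17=-649.41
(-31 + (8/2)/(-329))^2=104101209/108241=961.75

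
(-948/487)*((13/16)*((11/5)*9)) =-305019/9740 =-31.32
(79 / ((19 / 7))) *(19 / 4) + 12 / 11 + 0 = 6131 / 44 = 139.34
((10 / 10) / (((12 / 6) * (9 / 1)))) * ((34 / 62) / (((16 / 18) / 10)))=85 / 248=0.34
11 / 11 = 1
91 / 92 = 0.99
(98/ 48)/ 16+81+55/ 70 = 81.91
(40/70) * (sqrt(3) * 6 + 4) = 16/7 + 24 * sqrt(3)/7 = 8.22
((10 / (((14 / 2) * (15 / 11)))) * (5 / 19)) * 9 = 330 / 133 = 2.48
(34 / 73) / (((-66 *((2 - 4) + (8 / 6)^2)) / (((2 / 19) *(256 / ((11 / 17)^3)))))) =64144128 / 20307067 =3.16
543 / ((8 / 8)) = 543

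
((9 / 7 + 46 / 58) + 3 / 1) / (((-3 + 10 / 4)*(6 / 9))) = -3093 / 203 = -15.24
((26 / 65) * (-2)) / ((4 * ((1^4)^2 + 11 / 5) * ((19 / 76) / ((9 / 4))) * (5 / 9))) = -81 / 80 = -1.01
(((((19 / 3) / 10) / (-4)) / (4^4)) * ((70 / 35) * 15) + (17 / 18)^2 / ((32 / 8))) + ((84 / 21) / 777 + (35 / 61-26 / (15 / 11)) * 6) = -725637380857 / 6552161280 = -110.75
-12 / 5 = -2.40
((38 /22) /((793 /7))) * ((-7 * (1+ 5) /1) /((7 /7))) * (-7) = 39102 /8723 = 4.48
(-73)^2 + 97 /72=383785 /72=5330.35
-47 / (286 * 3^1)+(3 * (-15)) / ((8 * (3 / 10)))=-32269 / 1716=-18.80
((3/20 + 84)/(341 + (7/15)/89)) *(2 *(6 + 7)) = 5841693/910484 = 6.42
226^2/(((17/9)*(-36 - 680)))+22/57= -6483551/173451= -37.38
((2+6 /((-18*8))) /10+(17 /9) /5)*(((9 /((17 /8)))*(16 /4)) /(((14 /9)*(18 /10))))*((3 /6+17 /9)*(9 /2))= 37.31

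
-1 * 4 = -4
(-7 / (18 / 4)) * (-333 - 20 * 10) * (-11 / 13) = -701.56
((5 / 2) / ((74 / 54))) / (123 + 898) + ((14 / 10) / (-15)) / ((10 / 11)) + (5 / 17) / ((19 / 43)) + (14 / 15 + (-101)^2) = 46683969674654 / 4575739125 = 10202.50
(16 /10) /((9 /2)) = 16 /45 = 0.36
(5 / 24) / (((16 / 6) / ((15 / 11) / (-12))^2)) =125 / 123904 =0.00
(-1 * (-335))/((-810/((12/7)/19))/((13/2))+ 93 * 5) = -871/2382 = -0.37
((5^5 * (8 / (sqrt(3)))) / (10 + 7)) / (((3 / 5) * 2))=62500 * sqrt(3) / 153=707.54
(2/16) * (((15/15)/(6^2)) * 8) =1/36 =0.03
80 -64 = 16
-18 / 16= -9 / 8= -1.12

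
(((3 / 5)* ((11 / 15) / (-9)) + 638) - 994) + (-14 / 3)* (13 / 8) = -327269 / 900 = -363.63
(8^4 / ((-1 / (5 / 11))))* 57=-1167360 / 11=-106123.64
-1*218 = -218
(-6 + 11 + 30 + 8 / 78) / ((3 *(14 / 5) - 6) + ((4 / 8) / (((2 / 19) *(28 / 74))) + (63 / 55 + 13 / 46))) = 19395992 / 9051705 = 2.14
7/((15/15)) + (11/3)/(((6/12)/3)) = 29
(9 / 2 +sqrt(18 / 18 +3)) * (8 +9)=221 / 2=110.50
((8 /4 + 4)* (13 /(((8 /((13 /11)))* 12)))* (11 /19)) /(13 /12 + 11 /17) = 0.32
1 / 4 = 0.25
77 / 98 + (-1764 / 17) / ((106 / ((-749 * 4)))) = 2933.61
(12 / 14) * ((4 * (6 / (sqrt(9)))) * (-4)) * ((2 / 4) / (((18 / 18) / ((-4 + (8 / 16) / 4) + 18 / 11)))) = 2364 / 77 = 30.70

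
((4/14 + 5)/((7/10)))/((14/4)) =740/343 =2.16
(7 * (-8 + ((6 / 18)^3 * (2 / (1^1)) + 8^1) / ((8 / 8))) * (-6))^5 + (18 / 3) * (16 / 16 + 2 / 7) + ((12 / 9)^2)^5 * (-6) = -390.29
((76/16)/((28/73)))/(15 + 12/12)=1387/1792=0.77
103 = 103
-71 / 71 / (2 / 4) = -2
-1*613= -613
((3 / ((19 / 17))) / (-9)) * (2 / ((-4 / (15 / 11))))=0.20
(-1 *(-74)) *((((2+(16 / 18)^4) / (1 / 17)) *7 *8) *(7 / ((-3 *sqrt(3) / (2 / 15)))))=-16981631296 *sqrt(3) / 885735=-33207.50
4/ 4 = 1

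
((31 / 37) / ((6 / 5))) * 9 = 465 / 74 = 6.28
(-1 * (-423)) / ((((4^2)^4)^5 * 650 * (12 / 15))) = 423 / 628641426199607170847211520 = 0.00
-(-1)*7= 7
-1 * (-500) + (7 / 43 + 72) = 24603 / 43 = 572.16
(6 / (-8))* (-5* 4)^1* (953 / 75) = 953 / 5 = 190.60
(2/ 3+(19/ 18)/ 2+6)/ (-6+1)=-259/ 180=-1.44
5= 5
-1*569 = -569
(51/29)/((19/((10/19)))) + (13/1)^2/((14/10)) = 8849875/73283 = 120.76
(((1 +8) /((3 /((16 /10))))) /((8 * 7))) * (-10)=-6 /7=-0.86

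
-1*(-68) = 68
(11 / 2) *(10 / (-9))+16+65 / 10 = 295 / 18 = 16.39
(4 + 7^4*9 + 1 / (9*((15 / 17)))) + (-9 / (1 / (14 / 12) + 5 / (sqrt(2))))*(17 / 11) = 37007837296 / 1712205-37485*sqrt(2) / 12683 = 21609.96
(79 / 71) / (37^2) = 0.00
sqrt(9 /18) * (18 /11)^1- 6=-6 + 9 * sqrt(2) /11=-4.84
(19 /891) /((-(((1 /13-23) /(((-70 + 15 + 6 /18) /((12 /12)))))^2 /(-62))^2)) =-94311748966242496 /35571960104571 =-2651.29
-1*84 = -84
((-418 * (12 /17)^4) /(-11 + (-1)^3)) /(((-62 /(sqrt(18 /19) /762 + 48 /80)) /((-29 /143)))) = 0.02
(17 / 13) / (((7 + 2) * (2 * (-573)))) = -17 / 134082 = -0.00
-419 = -419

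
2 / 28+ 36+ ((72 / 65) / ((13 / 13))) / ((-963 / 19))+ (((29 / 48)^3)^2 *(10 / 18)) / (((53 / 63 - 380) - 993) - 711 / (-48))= 367116309986790590909 / 10183657505386659840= 36.05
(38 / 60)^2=361 / 900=0.40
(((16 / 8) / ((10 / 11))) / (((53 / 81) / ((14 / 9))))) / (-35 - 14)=-198 / 1855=-0.11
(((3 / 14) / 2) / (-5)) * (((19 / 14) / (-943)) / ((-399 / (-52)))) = 13 / 3234490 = 0.00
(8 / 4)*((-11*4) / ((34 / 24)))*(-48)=50688 / 17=2981.65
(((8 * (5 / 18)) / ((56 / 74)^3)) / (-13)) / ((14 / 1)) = -253265 / 8989344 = -0.03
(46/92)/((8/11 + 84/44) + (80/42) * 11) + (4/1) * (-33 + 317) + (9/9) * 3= 12413053/10898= 1139.02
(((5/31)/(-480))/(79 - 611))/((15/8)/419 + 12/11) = 4609/7993144656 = 0.00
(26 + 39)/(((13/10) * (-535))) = -10/107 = -0.09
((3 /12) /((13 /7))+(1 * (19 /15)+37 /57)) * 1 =10129 /4940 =2.05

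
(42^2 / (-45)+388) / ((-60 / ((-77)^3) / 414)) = 27468677544 / 25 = 1098747101.76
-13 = -13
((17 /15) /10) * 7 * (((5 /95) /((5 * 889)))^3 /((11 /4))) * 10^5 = 1088 /22718621998149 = 0.00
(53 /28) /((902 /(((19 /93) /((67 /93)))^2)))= 19133 /113374184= 0.00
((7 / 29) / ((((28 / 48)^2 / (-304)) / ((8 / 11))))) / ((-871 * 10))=175104 / 9724715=0.02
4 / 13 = 0.31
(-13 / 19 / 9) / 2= -13 / 342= -0.04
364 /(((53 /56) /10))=3846.04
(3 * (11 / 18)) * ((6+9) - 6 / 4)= 99 / 4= 24.75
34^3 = 39304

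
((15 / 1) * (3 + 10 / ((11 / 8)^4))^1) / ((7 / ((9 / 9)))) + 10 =2298115 / 102487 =22.42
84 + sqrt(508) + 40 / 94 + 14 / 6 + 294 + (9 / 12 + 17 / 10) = 2 *sqrt(127) + 1080649 / 2820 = 405.75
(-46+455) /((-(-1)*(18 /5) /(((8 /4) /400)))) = 0.57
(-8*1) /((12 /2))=-4 /3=-1.33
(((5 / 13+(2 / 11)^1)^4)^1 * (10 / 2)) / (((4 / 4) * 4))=215233605 / 1672646404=0.13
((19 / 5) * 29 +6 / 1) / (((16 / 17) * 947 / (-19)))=-187663 / 75760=-2.48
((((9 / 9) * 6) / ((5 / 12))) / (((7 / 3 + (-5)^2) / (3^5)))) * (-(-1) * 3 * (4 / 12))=26244 / 205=128.02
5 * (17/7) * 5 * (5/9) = 2125/63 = 33.73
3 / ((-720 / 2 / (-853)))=853 / 120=7.11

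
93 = 93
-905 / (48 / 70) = -31675 / 24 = -1319.79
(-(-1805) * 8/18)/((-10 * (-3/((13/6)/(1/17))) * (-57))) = -4199/243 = -17.28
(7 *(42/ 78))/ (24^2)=49/ 7488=0.01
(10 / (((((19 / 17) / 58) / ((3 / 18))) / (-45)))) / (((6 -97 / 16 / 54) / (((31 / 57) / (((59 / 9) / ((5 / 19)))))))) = -29710152000 / 2058612247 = -14.43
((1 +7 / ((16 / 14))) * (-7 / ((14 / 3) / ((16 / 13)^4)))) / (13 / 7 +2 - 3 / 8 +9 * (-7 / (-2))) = -13074432 / 18650333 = -0.70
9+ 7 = 16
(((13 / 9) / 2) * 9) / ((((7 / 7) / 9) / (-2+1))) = -117 / 2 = -58.50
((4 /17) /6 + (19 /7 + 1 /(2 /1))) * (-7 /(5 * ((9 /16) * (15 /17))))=-18584 /2025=-9.18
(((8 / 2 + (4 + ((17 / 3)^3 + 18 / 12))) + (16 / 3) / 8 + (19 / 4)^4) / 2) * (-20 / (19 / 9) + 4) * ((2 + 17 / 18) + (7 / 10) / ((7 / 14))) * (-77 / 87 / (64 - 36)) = 270991691971 / 1028298240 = 263.53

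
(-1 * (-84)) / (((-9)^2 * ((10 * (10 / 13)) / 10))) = 182 / 135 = 1.35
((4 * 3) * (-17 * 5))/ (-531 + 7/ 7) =102/ 53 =1.92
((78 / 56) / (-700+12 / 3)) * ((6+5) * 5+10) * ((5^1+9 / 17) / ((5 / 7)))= -7943 / 7888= -1.01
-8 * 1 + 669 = 661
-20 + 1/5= -99/5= -19.80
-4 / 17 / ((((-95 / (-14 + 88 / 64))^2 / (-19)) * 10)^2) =-104060401 / 392768000000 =-0.00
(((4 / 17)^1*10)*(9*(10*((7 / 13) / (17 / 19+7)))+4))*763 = 4022536 / 221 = 18201.52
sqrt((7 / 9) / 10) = sqrt(70) / 30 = 0.28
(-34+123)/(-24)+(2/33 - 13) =-1465/88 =-16.65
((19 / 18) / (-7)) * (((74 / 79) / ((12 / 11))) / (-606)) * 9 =7733 / 4021416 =0.00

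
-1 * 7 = -7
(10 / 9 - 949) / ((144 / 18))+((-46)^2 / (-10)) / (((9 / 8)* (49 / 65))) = -1298275 / 3528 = -367.99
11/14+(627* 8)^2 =25160256.79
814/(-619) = -814/619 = -1.32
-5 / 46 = -0.11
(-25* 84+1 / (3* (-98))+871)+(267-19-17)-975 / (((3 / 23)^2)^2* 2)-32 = -2229596657 / 1323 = -1685258.24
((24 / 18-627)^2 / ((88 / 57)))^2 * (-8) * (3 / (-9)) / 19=235836321062179 / 26136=9023428262.25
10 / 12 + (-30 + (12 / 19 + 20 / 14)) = -21631 / 798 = -27.11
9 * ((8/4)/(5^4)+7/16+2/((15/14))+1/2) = 252663/10000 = 25.27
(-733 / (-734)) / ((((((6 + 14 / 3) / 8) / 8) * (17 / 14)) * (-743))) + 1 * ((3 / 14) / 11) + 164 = 117085298399 / 713878858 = 164.01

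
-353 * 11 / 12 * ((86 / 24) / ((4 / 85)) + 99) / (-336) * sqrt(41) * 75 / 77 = 10598825 * sqrt(41) / 64512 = 1051.98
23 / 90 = 0.26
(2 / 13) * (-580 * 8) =-9280 / 13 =-713.85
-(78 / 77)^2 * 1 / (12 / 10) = -5070 / 5929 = -0.86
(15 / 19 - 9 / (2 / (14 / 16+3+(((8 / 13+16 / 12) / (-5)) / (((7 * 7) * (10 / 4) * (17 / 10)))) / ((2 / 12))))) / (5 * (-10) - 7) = 91065367 / 312741520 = 0.29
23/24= 0.96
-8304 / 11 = -754.91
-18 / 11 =-1.64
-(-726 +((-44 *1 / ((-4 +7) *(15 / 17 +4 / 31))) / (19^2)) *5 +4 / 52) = 419147051 / 577239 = 726.12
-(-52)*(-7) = -364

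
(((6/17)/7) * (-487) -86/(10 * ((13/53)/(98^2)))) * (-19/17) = 376373.87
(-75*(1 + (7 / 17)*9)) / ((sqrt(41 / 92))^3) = -1104000*sqrt(943) / 28577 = -1186.34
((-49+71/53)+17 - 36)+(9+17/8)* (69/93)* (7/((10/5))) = -992931/26288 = -37.77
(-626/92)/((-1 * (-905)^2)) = 313/37675150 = 0.00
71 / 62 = 1.15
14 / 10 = 7 / 5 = 1.40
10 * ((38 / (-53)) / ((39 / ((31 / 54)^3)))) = -2830145 / 81369522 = -0.03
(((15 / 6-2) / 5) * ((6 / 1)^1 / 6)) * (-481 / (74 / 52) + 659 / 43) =-2775 / 86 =-32.27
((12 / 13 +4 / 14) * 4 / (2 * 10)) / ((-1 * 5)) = -22 / 455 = -0.05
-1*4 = -4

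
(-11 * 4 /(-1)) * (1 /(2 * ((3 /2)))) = 44 /3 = 14.67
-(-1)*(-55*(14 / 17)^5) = -20.83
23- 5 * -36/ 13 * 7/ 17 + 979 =222702/ 221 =1007.70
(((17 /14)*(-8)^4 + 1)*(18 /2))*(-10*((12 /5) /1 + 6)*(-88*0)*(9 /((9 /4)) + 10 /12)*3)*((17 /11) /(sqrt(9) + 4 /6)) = 0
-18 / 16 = -9 / 8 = -1.12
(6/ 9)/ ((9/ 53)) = 106/ 27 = 3.93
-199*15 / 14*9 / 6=-8955 / 28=-319.82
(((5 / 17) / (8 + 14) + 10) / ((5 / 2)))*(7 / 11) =5243 / 2057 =2.55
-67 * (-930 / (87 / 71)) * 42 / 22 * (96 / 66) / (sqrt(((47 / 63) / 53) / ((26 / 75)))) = 99097824 * sqrt(1360086) / 164923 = 700754.79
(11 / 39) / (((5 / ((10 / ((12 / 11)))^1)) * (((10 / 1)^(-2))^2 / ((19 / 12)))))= 2873750 / 351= 8187.32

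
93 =93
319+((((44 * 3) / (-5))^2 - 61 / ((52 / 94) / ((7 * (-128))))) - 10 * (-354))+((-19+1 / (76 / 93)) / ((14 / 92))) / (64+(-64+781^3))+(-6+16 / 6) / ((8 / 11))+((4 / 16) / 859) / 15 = 1566952802885659172447 / 15161231452888950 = 103352.61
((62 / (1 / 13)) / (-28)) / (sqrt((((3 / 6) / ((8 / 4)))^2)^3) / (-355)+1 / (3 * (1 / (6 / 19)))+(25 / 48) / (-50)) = -260950560 / 859411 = -303.64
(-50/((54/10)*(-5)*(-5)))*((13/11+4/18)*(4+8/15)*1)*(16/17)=-2.22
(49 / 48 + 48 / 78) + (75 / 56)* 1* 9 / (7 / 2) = 155329 / 30576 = 5.08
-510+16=-494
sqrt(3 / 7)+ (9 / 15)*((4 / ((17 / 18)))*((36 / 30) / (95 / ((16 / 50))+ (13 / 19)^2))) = 3742848 / 364958975+ sqrt(21) / 7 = 0.66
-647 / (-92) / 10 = 647 / 920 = 0.70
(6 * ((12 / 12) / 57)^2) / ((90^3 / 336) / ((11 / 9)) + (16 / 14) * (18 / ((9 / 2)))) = 308 / 296827557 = 0.00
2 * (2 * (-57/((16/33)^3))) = -2048409/1024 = -2000.40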